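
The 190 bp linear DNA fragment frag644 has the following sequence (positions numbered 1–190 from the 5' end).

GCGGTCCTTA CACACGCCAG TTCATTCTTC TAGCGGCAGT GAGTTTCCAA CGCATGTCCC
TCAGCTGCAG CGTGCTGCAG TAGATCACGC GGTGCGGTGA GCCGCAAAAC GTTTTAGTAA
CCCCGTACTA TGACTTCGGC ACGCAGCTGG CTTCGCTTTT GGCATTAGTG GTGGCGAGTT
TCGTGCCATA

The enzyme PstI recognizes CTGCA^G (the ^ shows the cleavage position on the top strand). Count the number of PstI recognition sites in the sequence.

CTGCAG occurs starting at positions 65, 75.
PstI cuts at 2 sites.

2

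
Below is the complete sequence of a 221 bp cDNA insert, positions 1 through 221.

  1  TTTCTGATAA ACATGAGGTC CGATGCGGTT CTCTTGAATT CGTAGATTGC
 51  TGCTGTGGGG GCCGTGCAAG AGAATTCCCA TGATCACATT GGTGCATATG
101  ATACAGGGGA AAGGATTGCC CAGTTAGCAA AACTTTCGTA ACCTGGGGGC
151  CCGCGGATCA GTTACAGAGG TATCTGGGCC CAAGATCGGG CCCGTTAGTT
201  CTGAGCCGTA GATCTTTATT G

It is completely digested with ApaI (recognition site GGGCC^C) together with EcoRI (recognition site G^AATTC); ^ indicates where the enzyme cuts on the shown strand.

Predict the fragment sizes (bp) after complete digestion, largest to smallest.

79, 36, 36, 29, 29, 12 bp

ApaI sites (GGGCCC) start at positions 147, 176, 188.
ApaI cuts after base 5 of each site (before the last base), so after positions 151, 180, 192.
EcoRI sites (GAATTC) start at positions 36, 72.
EcoRI cuts after the first base of each site, so after positions 36, 72.
Combined cut positions: 36, 72, 151, 180, 192.
Linear molecule, 5 cuts → 6 fragments:
  1–36 → 36 bp
  37–72 → 36 bp
  73–151 → 79 bp
  152–180 → 29 bp
  181–192 → 12 bp
  193–221 → 29 bp
Sorted largest to smallest: 79, 36, 36, 29, 29, 12 bp.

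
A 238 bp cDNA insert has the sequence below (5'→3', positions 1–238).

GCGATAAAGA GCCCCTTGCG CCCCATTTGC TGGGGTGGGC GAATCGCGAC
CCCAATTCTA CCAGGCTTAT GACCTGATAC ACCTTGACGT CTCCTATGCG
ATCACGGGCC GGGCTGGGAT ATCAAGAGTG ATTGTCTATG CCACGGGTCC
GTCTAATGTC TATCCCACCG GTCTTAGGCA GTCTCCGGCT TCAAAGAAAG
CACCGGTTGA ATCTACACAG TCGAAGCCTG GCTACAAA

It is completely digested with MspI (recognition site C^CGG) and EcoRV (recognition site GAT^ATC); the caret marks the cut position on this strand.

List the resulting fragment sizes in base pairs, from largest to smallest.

109, 48, 35, 18, 17, 11 bp

MspI sites (CCGG) start at positions 109, 168, 185, 203.
MspI cuts after the first base of each site, so after positions 109, 168, 185, 203.
The EcoRV site (GATATC) starts at position 118.
EcoRV cuts after base 3 of each site, so after position 120.
Combined cut positions: 109, 120, 168, 185, 203.
Linear molecule, 5 cuts → 6 fragments:
  1–109 → 109 bp
  110–120 → 11 bp
  121–168 → 48 bp
  169–185 → 17 bp
  186–203 → 18 bp
  204–238 → 35 bp
Sorted largest to smallest: 109, 48, 35, 18, 17, 11 bp.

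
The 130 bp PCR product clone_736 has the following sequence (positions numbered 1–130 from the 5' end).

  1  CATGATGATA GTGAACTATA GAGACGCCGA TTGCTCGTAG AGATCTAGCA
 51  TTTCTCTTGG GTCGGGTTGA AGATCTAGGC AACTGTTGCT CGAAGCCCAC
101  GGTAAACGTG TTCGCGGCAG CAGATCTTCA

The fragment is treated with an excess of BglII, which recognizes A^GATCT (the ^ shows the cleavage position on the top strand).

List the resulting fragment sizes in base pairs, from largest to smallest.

51, 41, 30, 8 bp

BglII sites (AGATCT) start at positions 41, 71, 122.
BglII cuts after the first base of each site, so after positions 41, 71, 122.
Linear molecule, 3 cuts → 4 fragments:
  1–41 → 41 bp
  42–71 → 30 bp
  72–122 → 51 bp
  123–130 → 8 bp
Sorted largest to smallest: 51, 41, 30, 8 bp.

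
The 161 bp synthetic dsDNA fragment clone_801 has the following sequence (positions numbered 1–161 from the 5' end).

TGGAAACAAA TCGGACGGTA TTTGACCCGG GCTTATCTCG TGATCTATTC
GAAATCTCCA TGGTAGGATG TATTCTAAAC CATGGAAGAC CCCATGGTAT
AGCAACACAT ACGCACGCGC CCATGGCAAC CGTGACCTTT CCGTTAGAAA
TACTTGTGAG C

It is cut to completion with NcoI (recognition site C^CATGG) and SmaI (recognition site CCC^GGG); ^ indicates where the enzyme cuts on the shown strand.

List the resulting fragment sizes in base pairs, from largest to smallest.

40, 30, 29, 28, 22, 12 bp

NcoI sites (CCATGG) start at positions 58, 80, 92, 121.
NcoI cuts after the first base of each site, so after positions 58, 80, 92, 121.
The SmaI site (CCCGGG) starts at position 26.
SmaI cuts after base 3 of each site, so after position 28.
Combined cut positions: 28, 58, 80, 92, 121.
Linear molecule, 5 cuts → 6 fragments:
  1–28 → 28 bp
  29–58 → 30 bp
  59–80 → 22 bp
  81–92 → 12 bp
  93–121 → 29 bp
  122–161 → 40 bp
Sorted largest to smallest: 40, 30, 29, 28, 22, 12 bp.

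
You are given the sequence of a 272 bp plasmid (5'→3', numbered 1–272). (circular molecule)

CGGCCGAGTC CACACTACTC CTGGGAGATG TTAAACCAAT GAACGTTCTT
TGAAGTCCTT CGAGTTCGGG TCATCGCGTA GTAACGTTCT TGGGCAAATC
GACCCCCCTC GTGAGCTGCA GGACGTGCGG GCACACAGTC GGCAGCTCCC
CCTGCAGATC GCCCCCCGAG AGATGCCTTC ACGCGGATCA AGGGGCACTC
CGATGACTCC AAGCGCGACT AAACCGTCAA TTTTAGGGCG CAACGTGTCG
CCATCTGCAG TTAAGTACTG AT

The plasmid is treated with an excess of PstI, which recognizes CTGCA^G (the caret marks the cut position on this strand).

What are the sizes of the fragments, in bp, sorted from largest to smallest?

PstI sites (CTGCAG) start at positions 116, 152, 255.
PstI cuts after base 5 of each site (before the last base), so after positions 120, 156, 259.
Circular molecule, 3 cuts → 3 fragments:
  121–156 → 36 bp
  157–259 → 103 bp
  260–272 then 1–120 → 13 + 120 = 133 bp
Sorted largest to smallest: 133, 103, 36 bp.

133, 103, 36 bp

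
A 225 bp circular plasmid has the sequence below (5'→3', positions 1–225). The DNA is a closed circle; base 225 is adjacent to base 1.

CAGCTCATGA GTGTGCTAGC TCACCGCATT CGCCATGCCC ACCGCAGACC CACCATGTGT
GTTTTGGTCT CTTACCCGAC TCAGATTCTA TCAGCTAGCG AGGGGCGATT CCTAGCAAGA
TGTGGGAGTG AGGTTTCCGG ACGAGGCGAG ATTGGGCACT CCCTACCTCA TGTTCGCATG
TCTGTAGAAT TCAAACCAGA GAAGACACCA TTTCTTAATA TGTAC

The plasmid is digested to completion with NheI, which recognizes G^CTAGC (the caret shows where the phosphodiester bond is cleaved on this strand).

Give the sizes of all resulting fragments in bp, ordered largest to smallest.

146, 79 bp

NheI sites (GCTAGC) start at positions 15, 94.
NheI cuts after the first base of each site, so after positions 15, 94.
Circular molecule, 2 cuts → 2 fragments:
  16–94 → 79 bp
  95–225 then 1–15 → 131 + 15 = 146 bp
Sorted largest to smallest: 146, 79 bp.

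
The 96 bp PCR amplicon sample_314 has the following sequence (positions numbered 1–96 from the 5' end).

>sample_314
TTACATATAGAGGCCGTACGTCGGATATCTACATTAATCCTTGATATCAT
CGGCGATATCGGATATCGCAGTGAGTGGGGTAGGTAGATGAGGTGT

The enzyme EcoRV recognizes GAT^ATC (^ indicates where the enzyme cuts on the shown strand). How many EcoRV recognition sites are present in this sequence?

GATATC occurs starting at positions 24, 43, 55, 62.
EcoRV cuts at 4 sites.

4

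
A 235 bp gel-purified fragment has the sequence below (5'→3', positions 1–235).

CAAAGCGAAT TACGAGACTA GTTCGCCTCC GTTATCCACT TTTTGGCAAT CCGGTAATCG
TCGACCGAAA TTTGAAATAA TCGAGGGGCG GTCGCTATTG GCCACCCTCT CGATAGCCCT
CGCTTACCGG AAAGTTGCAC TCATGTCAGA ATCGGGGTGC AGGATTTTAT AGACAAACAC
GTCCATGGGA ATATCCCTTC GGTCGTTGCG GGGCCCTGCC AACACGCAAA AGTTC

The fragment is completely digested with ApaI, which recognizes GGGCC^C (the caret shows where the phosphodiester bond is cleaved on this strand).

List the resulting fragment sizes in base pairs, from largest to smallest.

The ApaI site (GGGCCC) starts at position 211.
ApaI cuts after base 5 of each site (before the last base), so after position 215.
Linear molecule, 1 cut → 2 fragments:
  1–215 → 215 bp
  216–235 → 20 bp
Sorted largest to smallest: 215, 20 bp.

215, 20 bp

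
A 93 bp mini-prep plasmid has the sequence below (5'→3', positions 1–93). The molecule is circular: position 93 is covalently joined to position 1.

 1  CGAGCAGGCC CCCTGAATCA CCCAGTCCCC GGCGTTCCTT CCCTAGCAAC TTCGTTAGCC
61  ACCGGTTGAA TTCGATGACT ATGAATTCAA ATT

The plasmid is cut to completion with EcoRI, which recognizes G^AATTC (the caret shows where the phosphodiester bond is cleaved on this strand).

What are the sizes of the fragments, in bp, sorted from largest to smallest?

78, 15 bp

EcoRI sites (GAATTC) start at positions 68, 83.
EcoRI cuts after the first base of each site, so after positions 68, 83.
Circular molecule, 2 cuts → 2 fragments:
  69–83 → 15 bp
  84–93 then 1–68 → 10 + 68 = 78 bp
Sorted largest to smallest: 78, 15 bp.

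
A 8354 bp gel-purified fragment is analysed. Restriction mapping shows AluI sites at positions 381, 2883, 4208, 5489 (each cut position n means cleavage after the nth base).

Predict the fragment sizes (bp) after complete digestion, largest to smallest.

Linear molecule, 4 cuts → 5 fragments:
  381 − 0 = 381 bp
  2883 − 381 = 2502 bp
  4208 − 2883 = 1325 bp
  5489 − 4208 = 1281 bp
  8354 − 5489 = 2865 bp
Sorted largest to smallest: 2865, 2502, 1325, 1281, 381 bp.

2865, 2502, 1325, 1281, 381 bp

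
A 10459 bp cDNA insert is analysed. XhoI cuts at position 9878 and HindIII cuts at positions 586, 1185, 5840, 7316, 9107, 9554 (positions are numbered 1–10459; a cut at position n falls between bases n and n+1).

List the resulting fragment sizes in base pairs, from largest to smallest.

Combined cut positions (sorted): 586, 1185, 5840, 7316, 9107, 9554, 9878.
Linear molecule, 7 cuts → 8 fragments:
  586 − 0 = 586 bp
  1185 − 586 = 599 bp
  5840 − 1185 = 4655 bp
  7316 − 5840 = 1476 bp
  9107 − 7316 = 1791 bp
  9554 − 9107 = 447 bp
  9878 − 9554 = 324 bp
  10459 − 9878 = 581 bp
Sorted largest to smallest: 4655, 1791, 1476, 599, 586, 581, 447, 324 bp.

4655, 1791, 1476, 599, 586, 581, 447, 324 bp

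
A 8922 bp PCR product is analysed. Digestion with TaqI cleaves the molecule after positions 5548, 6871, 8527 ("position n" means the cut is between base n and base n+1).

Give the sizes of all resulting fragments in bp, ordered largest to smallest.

5548, 1656, 1323, 395 bp

Linear molecule, 3 cuts → 4 fragments:
  5548 − 0 = 5548 bp
  6871 − 5548 = 1323 bp
  8527 − 6871 = 1656 bp
  8922 − 8527 = 395 bp
Sorted largest to smallest: 5548, 1656, 1323, 395 bp.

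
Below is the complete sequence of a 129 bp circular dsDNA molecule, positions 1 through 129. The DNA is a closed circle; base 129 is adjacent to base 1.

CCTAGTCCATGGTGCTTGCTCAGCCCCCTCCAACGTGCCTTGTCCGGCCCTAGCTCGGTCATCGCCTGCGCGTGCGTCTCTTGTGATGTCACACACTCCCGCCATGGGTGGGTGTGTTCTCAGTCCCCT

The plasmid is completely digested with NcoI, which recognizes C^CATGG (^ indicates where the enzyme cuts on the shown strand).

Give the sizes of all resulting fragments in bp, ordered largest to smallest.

NcoI sites (CCATGG) start at positions 7, 102.
NcoI cuts after the first base of each site, so after positions 7, 102.
Circular molecule, 2 cuts → 2 fragments:
  8–102 → 95 bp
  103–129 then 1–7 → 27 + 7 = 34 bp
Sorted largest to smallest: 95, 34 bp.

95, 34 bp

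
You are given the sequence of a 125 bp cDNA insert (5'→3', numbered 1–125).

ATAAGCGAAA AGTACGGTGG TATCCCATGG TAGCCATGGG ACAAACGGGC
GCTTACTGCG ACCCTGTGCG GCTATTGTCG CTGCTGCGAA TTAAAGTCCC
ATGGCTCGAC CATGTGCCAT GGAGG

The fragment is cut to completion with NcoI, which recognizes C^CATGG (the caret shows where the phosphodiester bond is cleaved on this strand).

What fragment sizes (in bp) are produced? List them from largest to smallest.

NcoI sites (CCATGG) start at positions 25, 34, 99, 117.
NcoI cuts after the first base of each site, so after positions 25, 34, 99, 117.
Linear molecule, 4 cuts → 5 fragments:
  1–25 → 25 bp
  26–34 → 9 bp
  35–99 → 65 bp
  100–117 → 18 bp
  118–125 → 8 bp
Sorted largest to smallest: 65, 25, 18, 9, 8 bp.

65, 25, 18, 9, 8 bp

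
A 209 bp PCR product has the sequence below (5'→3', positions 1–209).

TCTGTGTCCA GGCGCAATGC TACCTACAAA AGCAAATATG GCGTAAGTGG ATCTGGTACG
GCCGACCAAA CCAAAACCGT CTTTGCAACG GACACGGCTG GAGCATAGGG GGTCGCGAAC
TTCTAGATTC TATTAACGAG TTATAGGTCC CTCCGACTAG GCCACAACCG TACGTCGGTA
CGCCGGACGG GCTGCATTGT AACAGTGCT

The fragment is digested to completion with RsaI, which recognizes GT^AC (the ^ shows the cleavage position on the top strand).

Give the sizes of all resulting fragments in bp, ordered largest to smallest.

RsaI sites (GTAC) start at positions 56, 170, 178.
RsaI cuts after base 2 of each site, so after positions 57, 171, 179.
Linear molecule, 3 cuts → 4 fragments:
  1–57 → 57 bp
  58–171 → 114 bp
  172–179 → 8 bp
  180–209 → 30 bp
Sorted largest to smallest: 114, 57, 30, 8 bp.

114, 57, 30, 8 bp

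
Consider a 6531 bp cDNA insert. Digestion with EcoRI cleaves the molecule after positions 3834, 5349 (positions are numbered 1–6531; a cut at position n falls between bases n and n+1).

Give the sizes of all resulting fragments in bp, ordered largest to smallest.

3834, 1515, 1182 bp

Linear molecule, 2 cuts → 3 fragments:
  3834 − 0 = 3834 bp
  5349 − 3834 = 1515 bp
  6531 − 5349 = 1182 bp
Sorted largest to smallest: 3834, 1515, 1182 bp.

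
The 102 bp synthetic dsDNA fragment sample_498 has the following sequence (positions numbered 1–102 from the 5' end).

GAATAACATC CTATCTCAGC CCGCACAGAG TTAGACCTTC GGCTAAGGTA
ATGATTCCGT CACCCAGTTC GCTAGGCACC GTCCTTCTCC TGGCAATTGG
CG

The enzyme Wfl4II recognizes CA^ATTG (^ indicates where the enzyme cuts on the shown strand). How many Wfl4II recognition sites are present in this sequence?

CAATTG occurs starting at position 94.
Wfl4II cuts at 1 site.

1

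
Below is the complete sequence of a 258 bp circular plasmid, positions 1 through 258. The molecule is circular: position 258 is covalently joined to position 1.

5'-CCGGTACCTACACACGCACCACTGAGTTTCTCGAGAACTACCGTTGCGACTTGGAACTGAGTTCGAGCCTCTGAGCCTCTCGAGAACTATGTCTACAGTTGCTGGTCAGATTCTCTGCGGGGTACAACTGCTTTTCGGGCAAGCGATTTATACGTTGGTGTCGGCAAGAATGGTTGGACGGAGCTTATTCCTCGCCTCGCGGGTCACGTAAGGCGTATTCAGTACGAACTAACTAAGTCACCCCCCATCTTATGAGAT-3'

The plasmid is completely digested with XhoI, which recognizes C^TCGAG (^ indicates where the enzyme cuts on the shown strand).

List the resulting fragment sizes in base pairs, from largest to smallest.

XhoI sites (CTCGAG) start at positions 30, 79.
XhoI cuts after the first base of each site, so after positions 30, 79.
Circular molecule, 2 cuts → 2 fragments:
  31–79 → 49 bp
  80–258 then 1–30 → 179 + 30 = 209 bp
Sorted largest to smallest: 209, 49 bp.

209, 49 bp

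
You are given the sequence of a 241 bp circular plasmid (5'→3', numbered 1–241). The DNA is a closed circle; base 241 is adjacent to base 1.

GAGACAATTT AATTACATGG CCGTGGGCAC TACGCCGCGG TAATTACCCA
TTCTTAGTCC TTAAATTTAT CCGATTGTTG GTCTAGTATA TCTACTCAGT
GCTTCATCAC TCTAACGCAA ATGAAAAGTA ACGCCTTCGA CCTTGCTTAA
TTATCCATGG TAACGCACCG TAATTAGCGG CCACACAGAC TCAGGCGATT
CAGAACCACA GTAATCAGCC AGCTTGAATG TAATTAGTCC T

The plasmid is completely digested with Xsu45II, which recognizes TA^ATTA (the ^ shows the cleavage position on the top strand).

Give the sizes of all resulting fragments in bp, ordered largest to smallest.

107, 60, 31, 23, 20 bp

Xsu45II sites (TAATTA) start at positions 10, 41, 148, 171, 231.
Xsu45II cuts after base 2 of each site, so after positions 11, 42, 149, 172, 232.
Circular molecule, 5 cuts → 5 fragments:
  12–42 → 31 bp
  43–149 → 107 bp
  150–172 → 23 bp
  173–232 → 60 bp
  233–241 then 1–11 → 9 + 11 = 20 bp
Sorted largest to smallest: 107, 60, 31, 23, 20 bp.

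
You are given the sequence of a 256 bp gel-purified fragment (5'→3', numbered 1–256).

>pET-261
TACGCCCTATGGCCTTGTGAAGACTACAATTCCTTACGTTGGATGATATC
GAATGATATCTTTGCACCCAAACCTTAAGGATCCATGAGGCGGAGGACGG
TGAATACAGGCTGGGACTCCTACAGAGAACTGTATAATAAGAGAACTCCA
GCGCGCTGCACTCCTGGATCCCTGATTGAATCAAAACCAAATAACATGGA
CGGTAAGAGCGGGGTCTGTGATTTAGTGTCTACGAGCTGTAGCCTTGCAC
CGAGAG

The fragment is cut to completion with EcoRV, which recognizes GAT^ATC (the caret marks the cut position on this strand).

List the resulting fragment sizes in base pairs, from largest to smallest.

199, 47, 10 bp

EcoRV sites (GATATC) start at positions 45, 55.
EcoRV cuts after base 3 of each site, so after positions 47, 57.
Linear molecule, 2 cuts → 3 fragments:
  1–47 → 47 bp
  48–57 → 10 bp
  58–256 → 199 bp
Sorted largest to smallest: 199, 47, 10 bp.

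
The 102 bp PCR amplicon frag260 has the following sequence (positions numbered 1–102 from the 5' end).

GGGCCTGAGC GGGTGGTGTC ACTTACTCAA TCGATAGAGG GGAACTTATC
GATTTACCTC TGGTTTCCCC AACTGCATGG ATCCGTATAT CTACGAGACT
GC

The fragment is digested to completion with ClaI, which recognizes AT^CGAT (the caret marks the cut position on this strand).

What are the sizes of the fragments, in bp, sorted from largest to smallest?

53, 31, 18 bp

ClaI sites (ATCGAT) start at positions 30, 48.
ClaI cuts after base 2 of each site, so after positions 31, 49.
Linear molecule, 2 cuts → 3 fragments:
  1–31 → 31 bp
  32–49 → 18 bp
  50–102 → 53 bp
Sorted largest to smallest: 53, 31, 18 bp.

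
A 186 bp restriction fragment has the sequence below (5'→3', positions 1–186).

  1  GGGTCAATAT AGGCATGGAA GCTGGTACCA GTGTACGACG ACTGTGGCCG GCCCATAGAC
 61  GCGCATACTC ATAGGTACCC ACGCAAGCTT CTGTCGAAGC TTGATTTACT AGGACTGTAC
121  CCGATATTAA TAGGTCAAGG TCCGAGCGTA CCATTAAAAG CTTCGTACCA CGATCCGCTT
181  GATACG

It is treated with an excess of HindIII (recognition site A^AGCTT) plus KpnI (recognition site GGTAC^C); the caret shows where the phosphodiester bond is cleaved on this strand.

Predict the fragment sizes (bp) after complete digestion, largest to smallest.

HindIII sites (AAGCTT) start at positions 85, 97, 158.
HindIII cuts after the first base of each site, so after positions 85, 97, 158.
KpnI sites (GGTACC) start at positions 24, 74.
KpnI cuts after base 5 of each site (before the last base), so after positions 28, 78.
Combined cut positions: 28, 78, 85, 97, 158.
Linear molecule, 5 cuts → 6 fragments:
  1–28 → 28 bp
  29–78 → 50 bp
  79–85 → 7 bp
  86–97 → 12 bp
  98–158 → 61 bp
  159–186 → 28 bp
Sorted largest to smallest: 61, 50, 28, 28, 12, 7 bp.

61, 50, 28, 28, 12, 7 bp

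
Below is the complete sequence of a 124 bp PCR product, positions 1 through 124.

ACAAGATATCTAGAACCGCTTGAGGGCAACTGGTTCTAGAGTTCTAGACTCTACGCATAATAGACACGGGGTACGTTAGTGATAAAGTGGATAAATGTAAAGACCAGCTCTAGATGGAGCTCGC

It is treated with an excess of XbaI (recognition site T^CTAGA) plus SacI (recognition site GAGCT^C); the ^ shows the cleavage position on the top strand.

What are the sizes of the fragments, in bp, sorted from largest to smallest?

XbaI sites (TCTAGA) start at positions 9, 35, 43, 109.
XbaI cuts after the first base of each site, so after positions 9, 35, 43, 109.
The SacI site (GAGCTC) starts at position 117.
SacI cuts after base 5 of each site (before the last base), so after position 121.
Combined cut positions: 9, 35, 43, 109, 121.
Linear molecule, 5 cuts → 6 fragments:
  1–9 → 9 bp
  10–35 → 26 bp
  36–43 → 8 bp
  44–109 → 66 bp
  110–121 → 12 bp
  122–124 → 3 bp
Sorted largest to smallest: 66, 26, 12, 9, 8, 3 bp.

66, 26, 12, 9, 8, 3 bp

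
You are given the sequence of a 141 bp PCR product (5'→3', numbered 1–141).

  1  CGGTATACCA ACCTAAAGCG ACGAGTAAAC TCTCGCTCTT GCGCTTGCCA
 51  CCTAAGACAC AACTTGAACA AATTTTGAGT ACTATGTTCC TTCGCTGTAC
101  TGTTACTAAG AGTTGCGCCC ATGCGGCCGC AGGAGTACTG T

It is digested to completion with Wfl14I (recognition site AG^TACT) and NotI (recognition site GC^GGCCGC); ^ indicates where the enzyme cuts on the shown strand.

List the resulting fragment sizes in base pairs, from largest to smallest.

79, 45, 11, 6 bp

Wfl14I sites (AGTACT) start at positions 78, 134.
Wfl14I cuts after base 2 of each site, so after positions 79, 135.
The NotI site (GCGGCCGC) starts at position 123.
NotI cuts after base 2 of each site, so after position 124.
Combined cut positions: 79, 124, 135.
Linear molecule, 3 cuts → 4 fragments:
  1–79 → 79 bp
  80–124 → 45 bp
  125–135 → 11 bp
  136–141 → 6 bp
Sorted largest to smallest: 79, 45, 11, 6 bp.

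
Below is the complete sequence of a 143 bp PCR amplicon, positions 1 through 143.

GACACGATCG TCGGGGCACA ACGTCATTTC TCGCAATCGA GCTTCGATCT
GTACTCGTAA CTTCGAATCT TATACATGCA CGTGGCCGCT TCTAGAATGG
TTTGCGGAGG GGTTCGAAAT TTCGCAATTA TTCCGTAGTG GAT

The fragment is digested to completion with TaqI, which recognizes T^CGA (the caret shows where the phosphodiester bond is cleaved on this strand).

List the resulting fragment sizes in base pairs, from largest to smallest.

51, 37, 29, 19, 7 bp

TaqI sites (TCGA) start at positions 37, 44, 63, 114.
TaqI cuts after the first base of each site, so after positions 37, 44, 63, 114.
Linear molecule, 4 cuts → 5 fragments:
  1–37 → 37 bp
  38–44 → 7 bp
  45–63 → 19 bp
  64–114 → 51 bp
  115–143 → 29 bp
Sorted largest to smallest: 51, 37, 29, 19, 7 bp.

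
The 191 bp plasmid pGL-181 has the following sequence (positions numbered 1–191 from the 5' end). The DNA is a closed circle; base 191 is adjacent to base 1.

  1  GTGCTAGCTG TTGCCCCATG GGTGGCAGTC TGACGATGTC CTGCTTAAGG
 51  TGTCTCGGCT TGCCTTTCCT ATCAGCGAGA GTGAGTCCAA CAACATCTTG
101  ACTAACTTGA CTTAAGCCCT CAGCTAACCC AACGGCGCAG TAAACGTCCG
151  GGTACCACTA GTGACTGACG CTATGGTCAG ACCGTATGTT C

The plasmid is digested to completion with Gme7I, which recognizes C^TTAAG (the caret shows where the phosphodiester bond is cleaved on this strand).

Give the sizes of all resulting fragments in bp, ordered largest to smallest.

Gme7I sites (CTTAAG) start at positions 44, 111.
Gme7I cuts after the first base of each site, so after positions 44, 111.
Circular molecule, 2 cuts → 2 fragments:
  45–111 → 67 bp
  112–191 then 1–44 → 80 + 44 = 124 bp
Sorted largest to smallest: 124, 67 bp.

124, 67 bp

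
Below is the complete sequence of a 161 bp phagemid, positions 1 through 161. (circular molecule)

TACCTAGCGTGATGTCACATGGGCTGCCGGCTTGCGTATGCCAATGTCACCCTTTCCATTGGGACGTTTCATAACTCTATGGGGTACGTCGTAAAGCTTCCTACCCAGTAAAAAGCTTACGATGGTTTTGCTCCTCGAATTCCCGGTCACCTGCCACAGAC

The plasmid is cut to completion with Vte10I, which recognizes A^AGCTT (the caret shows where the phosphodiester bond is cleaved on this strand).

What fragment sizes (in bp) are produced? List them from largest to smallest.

Vte10I sites (AAGCTT) start at positions 94, 113.
Vte10I cuts after the first base of each site, so after positions 94, 113.
Circular molecule, 2 cuts → 2 fragments:
  95–113 → 19 bp
  114–161 then 1–94 → 48 + 94 = 142 bp
Sorted largest to smallest: 142, 19 bp.

142, 19 bp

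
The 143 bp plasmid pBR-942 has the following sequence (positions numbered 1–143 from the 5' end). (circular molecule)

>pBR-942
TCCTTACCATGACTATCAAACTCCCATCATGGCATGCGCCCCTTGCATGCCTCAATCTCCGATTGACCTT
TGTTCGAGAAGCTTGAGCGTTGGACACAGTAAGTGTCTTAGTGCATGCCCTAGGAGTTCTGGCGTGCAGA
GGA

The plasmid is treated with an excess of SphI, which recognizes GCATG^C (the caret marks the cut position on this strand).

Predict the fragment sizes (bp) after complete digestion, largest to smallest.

SphI sites (GCATGC) start at positions 32, 45, 113.
SphI cuts after base 5 of each site (before the last base), so after positions 36, 49, 117.
Circular molecule, 3 cuts → 3 fragments:
  37–49 → 13 bp
  50–117 → 68 bp
  118–143 then 1–36 → 26 + 36 = 62 bp
Sorted largest to smallest: 68, 62, 13 bp.

68, 62, 13 bp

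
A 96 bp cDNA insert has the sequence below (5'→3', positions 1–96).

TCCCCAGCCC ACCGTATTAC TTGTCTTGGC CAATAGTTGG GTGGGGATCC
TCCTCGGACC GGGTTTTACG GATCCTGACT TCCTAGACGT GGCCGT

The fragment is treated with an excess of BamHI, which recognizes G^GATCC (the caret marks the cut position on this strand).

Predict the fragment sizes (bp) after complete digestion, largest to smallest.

45, 26, 25 bp

BamHI sites (GGATCC) start at positions 45, 70.
BamHI cuts after the first base of each site, so after positions 45, 70.
Linear molecule, 2 cuts → 3 fragments:
  1–45 → 45 bp
  46–70 → 25 bp
  71–96 → 26 bp
Sorted largest to smallest: 45, 26, 25 bp.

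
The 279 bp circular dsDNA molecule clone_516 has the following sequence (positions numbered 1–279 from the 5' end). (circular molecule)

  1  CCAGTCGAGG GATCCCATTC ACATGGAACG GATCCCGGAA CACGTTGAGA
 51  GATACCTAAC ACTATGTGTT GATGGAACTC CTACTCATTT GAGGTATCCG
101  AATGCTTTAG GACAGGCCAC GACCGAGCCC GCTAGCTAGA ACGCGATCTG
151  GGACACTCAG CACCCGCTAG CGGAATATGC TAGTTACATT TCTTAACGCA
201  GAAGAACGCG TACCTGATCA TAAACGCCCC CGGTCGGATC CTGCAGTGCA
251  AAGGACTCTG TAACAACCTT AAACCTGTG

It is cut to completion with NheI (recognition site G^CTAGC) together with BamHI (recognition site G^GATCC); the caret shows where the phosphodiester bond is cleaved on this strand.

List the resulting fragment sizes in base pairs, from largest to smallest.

NheI sites (GCTAGC) start at positions 131, 166.
NheI cuts after the first base of each site, so after positions 131, 166.
BamHI sites (GGATCC) start at positions 10, 30, 236.
BamHI cuts after the first base of each site, so after positions 10, 30, 236.
Combined cut positions: 10, 30, 131, 166, 236.
Circular molecule, 5 cuts → 5 fragments:
  11–30 → 20 bp
  31–131 → 101 bp
  132–166 → 35 bp
  167–236 → 70 bp
  237–279 then 1–10 → 43 + 10 = 53 bp
Sorted largest to smallest: 101, 70, 53, 35, 20 bp.

101, 70, 53, 35, 20 bp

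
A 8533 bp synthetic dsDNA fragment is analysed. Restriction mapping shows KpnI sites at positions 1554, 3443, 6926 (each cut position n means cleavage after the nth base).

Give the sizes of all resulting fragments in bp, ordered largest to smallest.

Linear molecule, 3 cuts → 4 fragments:
  1554 − 0 = 1554 bp
  3443 − 1554 = 1889 bp
  6926 − 3443 = 3483 bp
  8533 − 6926 = 1607 bp
Sorted largest to smallest: 3483, 1889, 1607, 1554 bp.

3483, 1889, 1607, 1554 bp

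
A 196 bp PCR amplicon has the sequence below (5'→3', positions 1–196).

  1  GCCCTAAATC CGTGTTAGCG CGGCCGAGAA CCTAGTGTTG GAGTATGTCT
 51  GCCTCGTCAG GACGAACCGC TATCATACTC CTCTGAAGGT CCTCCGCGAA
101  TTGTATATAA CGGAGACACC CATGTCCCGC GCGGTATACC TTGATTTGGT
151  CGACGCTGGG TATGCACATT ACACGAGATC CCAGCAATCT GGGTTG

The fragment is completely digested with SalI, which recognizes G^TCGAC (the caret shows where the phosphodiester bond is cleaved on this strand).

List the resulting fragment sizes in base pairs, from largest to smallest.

149, 47 bp

The SalI site (GTCGAC) starts at position 149.
SalI cuts after the first base of each site, so after position 149.
Linear molecule, 1 cut → 2 fragments:
  1–149 → 149 bp
  150–196 → 47 bp
Sorted largest to smallest: 149, 47 bp.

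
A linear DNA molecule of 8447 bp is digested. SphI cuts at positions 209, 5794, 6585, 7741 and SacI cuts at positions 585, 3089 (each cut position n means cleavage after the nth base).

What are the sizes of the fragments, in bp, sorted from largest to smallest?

2705, 2504, 1156, 791, 706, 376, 209 bp

Combined cut positions (sorted): 209, 585, 3089, 5794, 6585, 7741.
Linear molecule, 6 cuts → 7 fragments:
  209 − 0 = 209 bp
  585 − 209 = 376 bp
  3089 − 585 = 2504 bp
  5794 − 3089 = 2705 bp
  6585 − 5794 = 791 bp
  7741 − 6585 = 1156 bp
  8447 − 7741 = 706 bp
Sorted largest to smallest: 2705, 2504, 1156, 791, 706, 376, 209 bp.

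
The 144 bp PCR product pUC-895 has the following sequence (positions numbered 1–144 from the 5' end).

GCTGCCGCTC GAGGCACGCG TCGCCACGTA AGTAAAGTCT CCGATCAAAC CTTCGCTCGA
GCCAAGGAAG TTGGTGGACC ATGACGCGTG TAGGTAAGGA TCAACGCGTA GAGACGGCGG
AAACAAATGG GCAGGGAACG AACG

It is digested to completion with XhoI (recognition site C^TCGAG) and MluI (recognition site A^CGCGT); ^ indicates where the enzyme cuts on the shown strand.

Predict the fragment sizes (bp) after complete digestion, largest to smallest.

XhoI sites (CTCGAG) start at positions 8, 56.
XhoI cuts after the first base of each site, so after positions 8, 56.
MluI sites (ACGCGT) start at positions 16, 84, 104.
MluI cuts after the first base of each site, so after positions 16, 84, 104.
Combined cut positions: 8, 16, 56, 84, 104.
Linear molecule, 5 cuts → 6 fragments:
  1–8 → 8 bp
  9–16 → 8 bp
  17–56 → 40 bp
  57–84 → 28 bp
  85–104 → 20 bp
  105–144 → 40 bp
Sorted largest to smallest: 40, 40, 28, 20, 8, 8 bp.

40, 40, 28, 20, 8, 8 bp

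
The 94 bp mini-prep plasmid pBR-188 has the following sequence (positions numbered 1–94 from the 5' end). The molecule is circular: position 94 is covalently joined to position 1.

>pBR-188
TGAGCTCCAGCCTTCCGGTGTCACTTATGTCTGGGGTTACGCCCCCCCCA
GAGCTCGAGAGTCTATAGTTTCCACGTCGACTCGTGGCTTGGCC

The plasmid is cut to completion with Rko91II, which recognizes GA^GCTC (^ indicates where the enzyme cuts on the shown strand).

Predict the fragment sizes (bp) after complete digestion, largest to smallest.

Rko91II sites (GAGCTC) start at positions 2, 51.
Rko91II cuts after base 2 of each site, so after positions 3, 52.
Circular molecule, 2 cuts → 2 fragments:
  4–52 → 49 bp
  53–94 then 1–3 → 42 + 3 = 45 bp
Sorted largest to smallest: 49, 45 bp.

49, 45 bp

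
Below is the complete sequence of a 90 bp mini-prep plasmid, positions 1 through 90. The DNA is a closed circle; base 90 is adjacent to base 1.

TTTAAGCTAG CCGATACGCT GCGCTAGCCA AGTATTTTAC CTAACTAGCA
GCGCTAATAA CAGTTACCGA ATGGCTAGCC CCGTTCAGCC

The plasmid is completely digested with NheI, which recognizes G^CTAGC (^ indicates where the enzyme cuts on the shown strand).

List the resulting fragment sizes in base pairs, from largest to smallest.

51, 22, 17 bp

NheI sites (GCTAGC) start at positions 6, 23, 74.
NheI cuts after the first base of each site, so after positions 6, 23, 74.
Circular molecule, 3 cuts → 3 fragments:
  7–23 → 17 bp
  24–74 → 51 bp
  75–90 then 1–6 → 16 + 6 = 22 bp
Sorted largest to smallest: 51, 22, 17 bp.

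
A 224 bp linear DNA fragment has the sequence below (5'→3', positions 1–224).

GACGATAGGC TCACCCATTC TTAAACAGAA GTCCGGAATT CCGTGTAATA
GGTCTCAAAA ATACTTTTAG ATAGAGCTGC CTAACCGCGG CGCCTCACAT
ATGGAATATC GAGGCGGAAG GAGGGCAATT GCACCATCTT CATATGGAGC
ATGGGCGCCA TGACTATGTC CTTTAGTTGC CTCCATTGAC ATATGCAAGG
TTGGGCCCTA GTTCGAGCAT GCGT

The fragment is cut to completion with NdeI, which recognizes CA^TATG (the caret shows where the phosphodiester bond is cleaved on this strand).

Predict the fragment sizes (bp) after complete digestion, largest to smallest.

NdeI sites (CATATG) start at positions 98, 141, 190.
NdeI cuts after base 2 of each site, so after positions 99, 142, 191.
Linear molecule, 3 cuts → 4 fragments:
  1–99 → 99 bp
  100–142 → 43 bp
  143–191 → 49 bp
  192–224 → 33 bp
Sorted largest to smallest: 99, 49, 43, 33 bp.

99, 49, 43, 33 bp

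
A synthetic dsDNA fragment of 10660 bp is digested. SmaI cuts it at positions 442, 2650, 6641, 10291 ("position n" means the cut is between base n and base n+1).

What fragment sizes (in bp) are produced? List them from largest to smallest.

3991, 3650, 2208, 442, 369 bp

Linear molecule, 4 cuts → 5 fragments:
  442 − 0 = 442 bp
  2650 − 442 = 2208 bp
  6641 − 2650 = 3991 bp
  10291 − 6641 = 3650 bp
  10660 − 10291 = 369 bp
Sorted largest to smallest: 3991, 3650, 2208, 442, 369 bp.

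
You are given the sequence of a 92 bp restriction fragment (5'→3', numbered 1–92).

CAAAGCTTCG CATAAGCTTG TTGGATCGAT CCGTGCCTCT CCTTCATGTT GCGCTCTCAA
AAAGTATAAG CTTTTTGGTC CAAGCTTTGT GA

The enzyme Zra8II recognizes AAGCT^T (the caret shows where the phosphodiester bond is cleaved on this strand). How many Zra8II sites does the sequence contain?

4

AAGCTT occurs starting at positions 3, 14, 68, 82.
Zra8II cuts at 4 sites.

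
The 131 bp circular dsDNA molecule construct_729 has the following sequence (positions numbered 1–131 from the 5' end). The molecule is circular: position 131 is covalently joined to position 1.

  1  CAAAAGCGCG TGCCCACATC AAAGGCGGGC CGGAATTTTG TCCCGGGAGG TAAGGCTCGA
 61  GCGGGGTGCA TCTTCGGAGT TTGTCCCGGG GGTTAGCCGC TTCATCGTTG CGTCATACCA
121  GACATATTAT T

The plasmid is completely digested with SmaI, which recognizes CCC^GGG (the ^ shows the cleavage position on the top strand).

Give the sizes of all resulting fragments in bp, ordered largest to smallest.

88, 43 bp

SmaI sites (CCCGGG) start at positions 42, 85.
SmaI cuts after base 3 of each site, so after positions 44, 87.
Circular molecule, 2 cuts → 2 fragments:
  45–87 → 43 bp
  88–131 then 1–44 → 44 + 44 = 88 bp
Sorted largest to smallest: 88, 43 bp.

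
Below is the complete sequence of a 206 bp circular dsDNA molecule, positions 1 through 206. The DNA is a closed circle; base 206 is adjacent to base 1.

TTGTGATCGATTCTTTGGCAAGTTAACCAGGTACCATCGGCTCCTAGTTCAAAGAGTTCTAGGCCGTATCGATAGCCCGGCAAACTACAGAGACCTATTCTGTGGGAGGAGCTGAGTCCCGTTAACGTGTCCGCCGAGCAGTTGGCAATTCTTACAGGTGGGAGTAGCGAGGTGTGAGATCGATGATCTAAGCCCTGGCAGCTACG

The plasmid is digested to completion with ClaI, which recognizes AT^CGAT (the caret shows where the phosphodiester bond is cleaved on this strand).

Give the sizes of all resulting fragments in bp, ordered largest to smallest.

111, 62, 33 bp

ClaI sites (ATCGAT) start at positions 6, 68, 179.
ClaI cuts after base 2 of each site, so after positions 7, 69, 180.
Circular molecule, 3 cuts → 3 fragments:
  8–69 → 62 bp
  70–180 → 111 bp
  181–206 then 1–7 → 26 + 7 = 33 bp
Sorted largest to smallest: 111, 62, 33 bp.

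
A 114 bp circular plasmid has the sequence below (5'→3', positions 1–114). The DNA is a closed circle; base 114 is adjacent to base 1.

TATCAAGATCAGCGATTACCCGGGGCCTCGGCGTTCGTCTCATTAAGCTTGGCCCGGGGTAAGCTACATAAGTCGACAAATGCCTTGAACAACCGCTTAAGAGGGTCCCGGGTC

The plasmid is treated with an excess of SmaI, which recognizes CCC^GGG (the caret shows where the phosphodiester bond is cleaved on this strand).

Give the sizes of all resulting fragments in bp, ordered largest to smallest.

SmaI sites (CCCGGG) start at positions 19, 53, 107.
SmaI cuts after base 3 of each site, so after positions 21, 55, 109.
Circular molecule, 3 cuts → 3 fragments:
  22–55 → 34 bp
  56–109 → 54 bp
  110–114 then 1–21 → 5 + 21 = 26 bp
Sorted largest to smallest: 54, 34, 26 bp.

54, 34, 26 bp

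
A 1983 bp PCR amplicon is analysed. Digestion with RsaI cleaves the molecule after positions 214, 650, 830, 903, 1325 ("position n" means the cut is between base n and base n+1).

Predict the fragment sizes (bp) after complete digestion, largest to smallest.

Linear molecule, 5 cuts → 6 fragments:
  214 − 0 = 214 bp
  650 − 214 = 436 bp
  830 − 650 = 180 bp
  903 − 830 = 73 bp
  1325 − 903 = 422 bp
  1983 − 1325 = 658 bp
Sorted largest to smallest: 658, 436, 422, 214, 180, 73 bp.

658, 436, 422, 214, 180, 73 bp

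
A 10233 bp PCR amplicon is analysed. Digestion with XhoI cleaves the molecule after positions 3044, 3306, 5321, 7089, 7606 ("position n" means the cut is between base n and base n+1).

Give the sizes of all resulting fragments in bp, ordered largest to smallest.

3044, 2627, 2015, 1768, 517, 262 bp

Linear molecule, 5 cuts → 6 fragments:
  3044 − 0 = 3044 bp
  3306 − 3044 = 262 bp
  5321 − 3306 = 2015 bp
  7089 − 5321 = 1768 bp
  7606 − 7089 = 517 bp
  10233 − 7606 = 2627 bp
Sorted largest to smallest: 3044, 2627, 2015, 1768, 517, 262 bp.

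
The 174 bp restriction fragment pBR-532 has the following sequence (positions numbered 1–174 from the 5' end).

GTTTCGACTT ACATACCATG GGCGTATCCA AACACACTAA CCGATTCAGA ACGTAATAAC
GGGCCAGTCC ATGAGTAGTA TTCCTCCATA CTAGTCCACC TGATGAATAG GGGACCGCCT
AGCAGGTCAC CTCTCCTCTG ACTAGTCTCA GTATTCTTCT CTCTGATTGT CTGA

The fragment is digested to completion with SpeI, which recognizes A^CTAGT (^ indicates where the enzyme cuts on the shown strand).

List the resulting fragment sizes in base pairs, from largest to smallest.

SpeI sites (ACTAGT) start at positions 90, 141.
SpeI cuts after the first base of each site, so after positions 90, 141.
Linear molecule, 2 cuts → 3 fragments:
  1–90 → 90 bp
  91–141 → 51 bp
  142–174 → 33 bp
Sorted largest to smallest: 90, 51, 33 bp.

90, 51, 33 bp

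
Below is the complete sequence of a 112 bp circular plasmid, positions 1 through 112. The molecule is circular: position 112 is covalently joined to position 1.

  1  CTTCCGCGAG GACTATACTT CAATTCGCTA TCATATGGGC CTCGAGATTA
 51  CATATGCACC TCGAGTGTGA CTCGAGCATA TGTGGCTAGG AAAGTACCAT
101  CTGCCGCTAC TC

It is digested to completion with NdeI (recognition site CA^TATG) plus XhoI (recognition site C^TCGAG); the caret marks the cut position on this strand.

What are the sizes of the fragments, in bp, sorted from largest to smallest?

67, 11, 11, 8, 8, 7 bp

NdeI sites (CATATG) start at positions 32, 51, 77.
NdeI cuts after base 2 of each site, so after positions 33, 52, 78.
XhoI sites (CTCGAG) start at positions 41, 60, 71.
XhoI cuts after the first base of each site, so after positions 41, 60, 71.
Combined cut positions: 33, 41, 52, 60, 71, 78.
Circular molecule, 6 cuts → 6 fragments:
  34–41 → 8 bp
  42–52 → 11 bp
  53–60 → 8 bp
  61–71 → 11 bp
  72–78 → 7 bp
  79–112 then 1–33 → 34 + 33 = 67 bp
Sorted largest to smallest: 67, 11, 11, 8, 8, 7 bp.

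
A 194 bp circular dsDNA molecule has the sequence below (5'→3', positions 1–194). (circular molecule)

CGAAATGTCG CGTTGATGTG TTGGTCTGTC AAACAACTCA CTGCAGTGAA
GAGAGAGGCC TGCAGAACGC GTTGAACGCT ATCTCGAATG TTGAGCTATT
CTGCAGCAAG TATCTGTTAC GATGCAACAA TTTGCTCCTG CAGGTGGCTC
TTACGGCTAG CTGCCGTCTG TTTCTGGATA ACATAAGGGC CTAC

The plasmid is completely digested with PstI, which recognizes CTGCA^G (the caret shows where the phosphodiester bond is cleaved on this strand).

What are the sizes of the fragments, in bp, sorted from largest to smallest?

97, 41, 37, 19 bp

PstI sites (CTGCAG) start at positions 41, 60, 101, 138.
PstI cuts after base 5 of each site (before the last base), so after positions 45, 64, 105, 142.
Circular molecule, 4 cuts → 4 fragments:
  46–64 → 19 bp
  65–105 → 41 bp
  106–142 → 37 bp
  143–194 then 1–45 → 52 + 45 = 97 bp
Sorted largest to smallest: 97, 41, 37, 19 bp.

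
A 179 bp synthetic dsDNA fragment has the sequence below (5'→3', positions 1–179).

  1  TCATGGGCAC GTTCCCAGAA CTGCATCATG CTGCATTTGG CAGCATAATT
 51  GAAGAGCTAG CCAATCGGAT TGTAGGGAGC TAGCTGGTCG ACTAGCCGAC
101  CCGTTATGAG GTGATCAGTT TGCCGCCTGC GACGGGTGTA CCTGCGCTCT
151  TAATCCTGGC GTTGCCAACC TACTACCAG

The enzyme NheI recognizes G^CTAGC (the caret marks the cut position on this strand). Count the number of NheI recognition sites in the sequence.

GCTAGC occurs starting at positions 56, 79.
NheI cuts at 2 sites.

2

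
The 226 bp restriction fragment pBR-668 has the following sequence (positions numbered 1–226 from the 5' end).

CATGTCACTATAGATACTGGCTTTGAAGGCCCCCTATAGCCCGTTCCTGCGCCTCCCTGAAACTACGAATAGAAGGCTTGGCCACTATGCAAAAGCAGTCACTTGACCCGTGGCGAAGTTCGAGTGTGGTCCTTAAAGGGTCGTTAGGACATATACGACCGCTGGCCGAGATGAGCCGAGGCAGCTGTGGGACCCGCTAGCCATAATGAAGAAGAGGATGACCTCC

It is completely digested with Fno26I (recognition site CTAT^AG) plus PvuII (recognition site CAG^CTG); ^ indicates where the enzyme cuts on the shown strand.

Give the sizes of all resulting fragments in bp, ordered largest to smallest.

Fno26I sites (CTATAG) start at positions 8, 34.
Fno26I cuts after base 4 of each site, so after positions 11, 37.
The PvuII site (CAGCTG) starts at position 182.
PvuII cuts after base 3 of each site, so after position 184.
Combined cut positions: 11, 37, 184.
Linear molecule, 3 cuts → 4 fragments:
  1–11 → 11 bp
  12–37 → 26 bp
  38–184 → 147 bp
  185–226 → 42 bp
Sorted largest to smallest: 147, 42, 26, 11 bp.

147, 42, 26, 11 bp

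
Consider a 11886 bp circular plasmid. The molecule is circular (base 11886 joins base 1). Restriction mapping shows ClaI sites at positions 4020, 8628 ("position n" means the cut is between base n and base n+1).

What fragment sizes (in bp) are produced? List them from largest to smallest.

Circular molecule, 2 cuts → 2 fragments:
  8628 − 4020 = 4608 bp
  wrap: 11886 − 8628 + 4020 = 7278 bp
Sorted largest to smallest: 7278, 4608 bp.

7278, 4608 bp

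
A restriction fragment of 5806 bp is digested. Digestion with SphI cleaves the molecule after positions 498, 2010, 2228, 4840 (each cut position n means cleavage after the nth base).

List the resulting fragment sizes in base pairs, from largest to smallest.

Linear molecule, 4 cuts → 5 fragments:
  498 − 0 = 498 bp
  2010 − 498 = 1512 bp
  2228 − 2010 = 218 bp
  4840 − 2228 = 2612 bp
  5806 − 4840 = 966 bp
Sorted largest to smallest: 2612, 1512, 966, 498, 218 bp.

2612, 1512, 966, 498, 218 bp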